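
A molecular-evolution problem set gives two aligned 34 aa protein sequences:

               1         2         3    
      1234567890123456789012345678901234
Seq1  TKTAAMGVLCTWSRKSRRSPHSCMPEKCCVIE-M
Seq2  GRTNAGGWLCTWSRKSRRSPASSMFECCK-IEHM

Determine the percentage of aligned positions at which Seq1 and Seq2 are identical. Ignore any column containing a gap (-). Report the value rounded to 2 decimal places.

Excluding the 2 gap columns leaves 32 comparable sites.
Mismatches occur at site 1 (T/G), site 2 (K/R), site 4 (A/N), site 6 (M/G), site 8 (V/W), site 21 (H/A), site 23 (C/S), site 25 (P/F), site 27 (K/C), site 29 (C/K).
22 of the 32 comparable sites match, so the percent identity is 22/32 × 100 = 68.75%.

68.75%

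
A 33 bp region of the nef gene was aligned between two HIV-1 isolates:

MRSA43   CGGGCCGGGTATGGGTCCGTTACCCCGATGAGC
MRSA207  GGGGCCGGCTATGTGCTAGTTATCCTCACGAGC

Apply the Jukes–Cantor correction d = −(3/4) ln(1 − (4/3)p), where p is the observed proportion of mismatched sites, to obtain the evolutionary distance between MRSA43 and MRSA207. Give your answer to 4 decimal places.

Differing sites — 1:C/G; 9:G/C; 14:G/T; 16:T/C; 17:C/T; 18:C/A; 23:C/T; 26:C/T; 27:G/C; 29:T/C.
p = 10/33 = 0.303030.
d = −0.75 · ln(1 − (4/3)·0.303030) = −0.75 · ln(0.595960) = −0.75 · (-0.517582) = 0.3882.

0.3882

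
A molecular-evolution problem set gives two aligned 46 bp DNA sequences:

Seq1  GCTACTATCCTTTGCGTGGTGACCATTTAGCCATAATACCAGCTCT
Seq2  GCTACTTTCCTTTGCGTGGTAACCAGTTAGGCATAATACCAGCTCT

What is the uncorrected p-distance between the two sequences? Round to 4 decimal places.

The sequences differ at positions 7 (A/T), 21 (G/A), 26 (T/G), 31 (C/G).
There are 4 differences over 46 sites, so p = 4/46 = 0.0870.

0.0870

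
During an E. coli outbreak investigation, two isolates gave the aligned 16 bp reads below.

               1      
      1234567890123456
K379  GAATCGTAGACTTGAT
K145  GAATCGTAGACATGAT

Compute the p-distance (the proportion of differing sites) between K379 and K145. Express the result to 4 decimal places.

0.0625

Differing sites — 12:T/A.
There are 1 differences over 16 sites, so p = 1/16 = 0.0625.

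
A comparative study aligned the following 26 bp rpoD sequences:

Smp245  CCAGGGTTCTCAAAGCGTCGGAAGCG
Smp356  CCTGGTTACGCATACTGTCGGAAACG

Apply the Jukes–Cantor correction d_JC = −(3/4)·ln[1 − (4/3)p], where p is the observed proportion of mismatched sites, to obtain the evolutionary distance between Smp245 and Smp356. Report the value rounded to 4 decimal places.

0.3961

The sequences differ at positions 3 (A/T), 6 (G/T), 8 (T/A), 10 (T/G), 13 (A/T), 15 (G/C), 16 (C/T), 24 (G/A).
p = 8/26 = 0.307692.
d = −0.75 · ln(1 − (4/3)·0.307692) = −0.75 · ln(0.589744) = −0.75 · (-0.528067) = 0.3961.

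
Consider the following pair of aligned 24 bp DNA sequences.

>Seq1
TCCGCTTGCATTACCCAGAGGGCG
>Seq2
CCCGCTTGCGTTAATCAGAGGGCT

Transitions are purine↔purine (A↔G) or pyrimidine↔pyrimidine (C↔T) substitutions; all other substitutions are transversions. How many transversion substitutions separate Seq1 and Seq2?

2

The sequences differ at positions 1 (T/C, transition), 10 (A/G, transition), 14 (C/A, transversion), 15 (C/T, transition), 24 (G/T, transversion).
Of the 5 differences, 3 transitions and 2 transversions, so the answer is 2.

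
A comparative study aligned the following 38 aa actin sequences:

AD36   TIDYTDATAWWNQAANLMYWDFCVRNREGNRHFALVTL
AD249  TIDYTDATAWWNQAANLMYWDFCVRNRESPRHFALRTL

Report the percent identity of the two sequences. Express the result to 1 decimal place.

92.1%

Mismatches occur at site 29 (G→S), site 30 (N→P), site 36 (V→R).
35 of the 38 sites match, so the percent identity is 35/38 × 100 = 92.1%.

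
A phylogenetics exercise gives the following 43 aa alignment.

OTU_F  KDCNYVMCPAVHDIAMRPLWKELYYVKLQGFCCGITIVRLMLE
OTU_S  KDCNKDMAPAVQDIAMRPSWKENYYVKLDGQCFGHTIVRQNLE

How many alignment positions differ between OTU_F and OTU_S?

The sequences differ at positions 5 (Y/K), 6 (V/D), 8 (C/A), 12 (H/Q), 19 (L/S), 23 (L/N), 29 (Q/D), 31 (F/Q), 33 (C/F), 35 (I/H), 40 (L/Q), 41 (M/N).
That gives 12 mismatches out of 43 aligned sites, so the Hamming distance is 12.

12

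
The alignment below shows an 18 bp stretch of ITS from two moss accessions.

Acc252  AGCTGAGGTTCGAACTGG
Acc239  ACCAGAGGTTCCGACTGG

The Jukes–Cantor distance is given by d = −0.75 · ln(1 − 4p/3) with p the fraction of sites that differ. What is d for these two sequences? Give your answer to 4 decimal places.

Mismatches occur at site 2 (G↔C), site 4 (T↔A), site 12 (G↔C), site 13 (A↔G).
p = 4/18 = 0.222222.
d = −0.75 · ln(1 − (4/3)·0.222222) = −0.75 · ln(0.703704) = −0.75 · (-0.351397) = 0.2635.

0.2635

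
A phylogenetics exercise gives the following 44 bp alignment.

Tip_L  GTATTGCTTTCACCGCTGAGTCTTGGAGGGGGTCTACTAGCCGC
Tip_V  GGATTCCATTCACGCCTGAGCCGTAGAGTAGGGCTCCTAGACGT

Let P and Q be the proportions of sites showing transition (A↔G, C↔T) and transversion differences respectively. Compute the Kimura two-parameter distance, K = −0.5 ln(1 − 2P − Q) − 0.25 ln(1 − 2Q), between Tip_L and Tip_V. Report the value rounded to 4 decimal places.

Differing sites — 2:T/G (Tv); 6:G/C (Tv); 8:T/A (Tv); 14:C/G (Tv); 15:G/C (Tv); 21:T/C (Ti); 23:T/G (Tv); 25:G/A (Ti); 29:G/T (Tv); 30:G/A (Ti); 33:T/G (Tv); 36:A/C (Tv); 41:C/A (Tv); 44:C/T (Ti).
Of the 14 differences, 4 transitions and 10 transversions over 44 sites: P = 4/44 = 0.090909, Q = 10/44 = 0.227273.
d = −0.5·ln(0.590909) − 0.25·ln(0.545454) = −0.5·(-0.526093) − 0.25·(-0.606137) = 0.4146.

0.4146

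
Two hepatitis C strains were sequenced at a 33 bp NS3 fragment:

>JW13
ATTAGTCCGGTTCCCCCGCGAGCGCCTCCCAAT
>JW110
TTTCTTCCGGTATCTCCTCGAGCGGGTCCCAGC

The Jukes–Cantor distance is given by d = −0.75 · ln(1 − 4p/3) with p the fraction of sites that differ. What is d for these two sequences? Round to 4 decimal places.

0.4408

Differing sites — 1:A/T; 4:A/C; 5:G/T; 12:T/A; 13:C/T; 15:C/T; 18:G/T; 25:C/G; 26:C/G; 32:A/G; 33:T/C.
p = 11/33 = 0.333333.
d = −0.75 · ln(1 − (4/3)·0.333333) = −0.75 · ln(0.555556) = −0.75 · (-0.587786) = 0.4408.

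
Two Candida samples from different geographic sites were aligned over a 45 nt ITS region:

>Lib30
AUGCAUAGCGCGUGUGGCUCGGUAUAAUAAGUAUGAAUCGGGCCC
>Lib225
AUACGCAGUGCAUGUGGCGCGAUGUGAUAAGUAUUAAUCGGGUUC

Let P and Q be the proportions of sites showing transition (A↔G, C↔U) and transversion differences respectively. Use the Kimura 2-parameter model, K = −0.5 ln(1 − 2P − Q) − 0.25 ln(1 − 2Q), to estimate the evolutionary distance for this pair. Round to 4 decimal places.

0.3589

Differing sites — 3:G/A (Ti); 5:A/G (Ti); 6:U/C (Ti); 9:C/U (Ti); 12:G/A (Ti); 19:U/G (Tv); 22:G/A (Ti); 24:A/G (Ti); 26:A/G (Ti); 35:G/U (Tv); 43:C/U (Ti); 44:C/U (Ti).
Of the 12 differences, 10 transitions and 2 transversions over 45 sites: P = 10/45 = 0.222222, Q = 2/45 = 0.044444.
d = −0.5·ln(0.511112) − 0.25·ln(0.911112) = −0.5·(-0.671167) − 0.25·(-0.093089) = 0.3589.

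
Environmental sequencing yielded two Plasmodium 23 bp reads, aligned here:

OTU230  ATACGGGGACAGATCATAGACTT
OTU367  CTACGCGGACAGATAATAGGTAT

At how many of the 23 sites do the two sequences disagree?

6

Differing sites — 1:A/C; 6:G/C; 15:C/A; 20:A/G; 21:C/T; 22:T/A.
That gives 6 mismatches out of 23 aligned sites, so the Hamming distance is 6.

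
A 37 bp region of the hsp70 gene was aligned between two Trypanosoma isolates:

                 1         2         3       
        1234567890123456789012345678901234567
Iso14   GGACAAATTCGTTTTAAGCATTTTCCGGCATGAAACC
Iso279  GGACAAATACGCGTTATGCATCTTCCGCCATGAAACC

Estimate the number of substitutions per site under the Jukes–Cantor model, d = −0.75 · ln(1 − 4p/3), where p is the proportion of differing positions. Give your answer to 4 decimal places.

Differing sites — 9:T/A; 12:T/C; 13:T/G; 17:A/T; 22:T/C; 28:G/C.
p = 6/37 = 0.162162.
d = −0.75 · ln(1 − (4/3)·0.162162) = −0.75 · ln(0.783784) = −0.75 · (-0.243622) = 0.1827.

0.1827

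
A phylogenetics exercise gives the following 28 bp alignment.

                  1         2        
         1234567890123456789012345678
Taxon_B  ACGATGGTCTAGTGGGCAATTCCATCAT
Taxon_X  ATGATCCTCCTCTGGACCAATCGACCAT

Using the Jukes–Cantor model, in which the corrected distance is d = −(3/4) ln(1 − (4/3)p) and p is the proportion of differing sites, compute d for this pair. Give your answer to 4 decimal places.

Mismatches occur at site 2 (C→T), site 6 (G→C), site 7 (G→C), site 10 (T→C), site 11 (A→T), site 12 (G→C), site 16 (G→A), site 18 (A→C), site 20 (T→A), site 23 (C→G), site 25 (T→C).
p = 11/28 = 0.392857.
d = −0.75 · ln(1 − (4/3)·0.392857) = −0.75 · ln(0.476191) = −0.75 · (-0.741936) = 0.5565.

0.5565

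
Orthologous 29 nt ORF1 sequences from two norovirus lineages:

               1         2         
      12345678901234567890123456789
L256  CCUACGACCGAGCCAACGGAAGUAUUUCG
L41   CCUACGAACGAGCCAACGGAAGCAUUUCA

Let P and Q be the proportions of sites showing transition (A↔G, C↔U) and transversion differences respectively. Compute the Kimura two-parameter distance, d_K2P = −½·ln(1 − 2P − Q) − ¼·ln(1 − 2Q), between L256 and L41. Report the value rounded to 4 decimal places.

The sequences differ at positions 8 (C/A, transversion), 23 (U/C, transition), 29 (G/A, transition).
Of the 3 differences, 2 transitions and 1 transversion over 29 sites: P = 2/29 = 0.068966, Q = 1/29 = 0.034483.
d = −0.5·ln(0.827585) − 0.25·ln(0.931034) = −0.5·(-0.189243) − 0.25·(-0.071459) = 0.1125.

0.1125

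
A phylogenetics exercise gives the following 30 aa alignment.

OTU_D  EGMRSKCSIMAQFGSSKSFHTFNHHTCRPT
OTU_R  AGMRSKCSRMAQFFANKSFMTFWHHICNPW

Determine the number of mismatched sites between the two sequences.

The sequences differ at positions 1 (E/A), 9 (I/R), 14 (G/F), 15 (S/A), 16 (S/N), 20 (H/M), 23 (N/W), 26 (T/I), 28 (R/N), 30 (T/W).
That gives 10 mismatches out of 30 aligned sites, so the Hamming distance is 10.

10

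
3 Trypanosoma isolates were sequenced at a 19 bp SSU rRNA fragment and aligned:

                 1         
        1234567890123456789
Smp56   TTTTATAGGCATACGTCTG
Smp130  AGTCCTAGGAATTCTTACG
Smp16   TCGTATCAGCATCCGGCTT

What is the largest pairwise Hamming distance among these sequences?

Pairwise Hamming distances:
  Smp56 vs Smp130: 9
  Smp56 vs Smp16: 7
  Smp130 vs Smp16: 14
The largest is 14, between Smp130 and Smp16.

14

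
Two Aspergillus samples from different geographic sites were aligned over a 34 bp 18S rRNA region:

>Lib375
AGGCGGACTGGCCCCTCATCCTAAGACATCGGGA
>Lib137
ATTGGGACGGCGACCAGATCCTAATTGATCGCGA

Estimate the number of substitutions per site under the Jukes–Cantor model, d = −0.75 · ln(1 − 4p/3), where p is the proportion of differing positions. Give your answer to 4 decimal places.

Mismatches occur at site 2 (G/T), site 3 (G/T), site 4 (C/G), site 9 (T/G), site 11 (G/C), site 12 (C/G), site 13 (C/A), site 16 (T/A), site 17 (C/G), site 25 (G/T), site 26 (A/T), site 27 (C/G), site 32 (G/C).
p = 13/34 = 0.382353.
d = −0.75 · ln(1 − (4/3)·0.382353) = −0.75 · ln(0.490196) = −0.75 · (-0.712950) = 0.5347.

0.5347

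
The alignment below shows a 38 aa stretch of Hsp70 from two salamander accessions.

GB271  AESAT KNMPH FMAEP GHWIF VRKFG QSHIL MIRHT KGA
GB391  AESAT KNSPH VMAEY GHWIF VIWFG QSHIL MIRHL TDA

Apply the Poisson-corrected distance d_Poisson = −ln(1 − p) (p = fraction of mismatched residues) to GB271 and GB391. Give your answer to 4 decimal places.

0.2364

Differing sites — 8:M/S; 11:F/V; 15:P/Y; 22:R/I; 23:K/W; 35:T/L; 36:K/T; 37:G/D.
p = 8/38 = 0.210526.
d = −ln(1 − 0.210526) = −ln(0.789474) = 0.2364.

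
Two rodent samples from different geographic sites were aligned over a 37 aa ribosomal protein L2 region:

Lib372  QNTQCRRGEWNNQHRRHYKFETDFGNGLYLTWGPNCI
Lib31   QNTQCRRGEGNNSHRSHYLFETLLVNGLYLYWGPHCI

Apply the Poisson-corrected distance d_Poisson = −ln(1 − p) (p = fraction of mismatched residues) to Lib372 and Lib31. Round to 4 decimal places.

0.2787

The sequences differ at positions 10 (W/G), 13 (Q/S), 16 (R/S), 19 (K/L), 23 (D/L), 24 (F/L), 25 (G/V), 31 (T/Y), 35 (N/H).
p = 9/37 = 0.243243.
d = −ln(1 − 0.243243) = −ln(0.756757) = 0.2787.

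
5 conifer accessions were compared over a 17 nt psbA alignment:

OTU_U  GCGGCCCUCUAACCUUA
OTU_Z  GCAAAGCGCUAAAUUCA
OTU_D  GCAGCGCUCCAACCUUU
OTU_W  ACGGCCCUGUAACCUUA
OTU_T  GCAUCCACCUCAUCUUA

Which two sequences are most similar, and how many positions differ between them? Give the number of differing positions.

2

Pairwise Hamming distances:
  OTU_U vs OTU_Z: 8
  OTU_U vs OTU_D: 4
  OTU_U vs OTU_W: 2
  OTU_U vs OTU_T: 6
  OTU_Z vs OTU_D: 8
  OTU_Z vs OTU_W: 10
  OTU_Z vs OTU_T: 9
  OTU_D vs OTU_W: 6
  OTU_D vs OTU_T: 8
  OTU_W vs OTU_T: 8
The smallest is 2, between OTU_U and OTU_W.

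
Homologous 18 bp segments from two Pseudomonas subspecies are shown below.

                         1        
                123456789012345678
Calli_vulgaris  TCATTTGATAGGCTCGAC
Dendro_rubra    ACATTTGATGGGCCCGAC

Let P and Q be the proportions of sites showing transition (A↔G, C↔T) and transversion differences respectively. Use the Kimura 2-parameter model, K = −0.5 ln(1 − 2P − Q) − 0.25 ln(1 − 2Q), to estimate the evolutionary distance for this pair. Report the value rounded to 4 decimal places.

Mismatches occur at site 1 (T→A, transversion), site 10 (A→G, transition), site 14 (T→C, transition).
Of the 3 differences, 2 transitions and 1 transversion over 18 sites: P = 2/18 = 0.111111, Q = 1/18 = 0.055556.
d = −0.5·ln(0.722222) − 0.25·ln(0.888888) = −0.5·(-0.325423) − 0.25·(-0.117784) = 0.1922.

0.1922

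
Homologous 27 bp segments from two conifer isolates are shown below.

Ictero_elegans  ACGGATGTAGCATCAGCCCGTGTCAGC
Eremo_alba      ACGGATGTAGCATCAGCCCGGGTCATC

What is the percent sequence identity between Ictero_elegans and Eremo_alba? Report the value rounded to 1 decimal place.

92.6%

Differing sites — 21:T/G; 26:G/T.
25 of the 27 sites match, so the percent identity is 25/27 × 100 = 92.6%.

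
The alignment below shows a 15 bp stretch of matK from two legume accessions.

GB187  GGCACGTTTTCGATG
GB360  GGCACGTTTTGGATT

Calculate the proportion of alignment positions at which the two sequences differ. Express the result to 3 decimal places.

Mismatches occur at site 11 (C/G), site 15 (G/T).
There are 2 differences over 15 sites, so p = 2/15 = 0.133.

0.133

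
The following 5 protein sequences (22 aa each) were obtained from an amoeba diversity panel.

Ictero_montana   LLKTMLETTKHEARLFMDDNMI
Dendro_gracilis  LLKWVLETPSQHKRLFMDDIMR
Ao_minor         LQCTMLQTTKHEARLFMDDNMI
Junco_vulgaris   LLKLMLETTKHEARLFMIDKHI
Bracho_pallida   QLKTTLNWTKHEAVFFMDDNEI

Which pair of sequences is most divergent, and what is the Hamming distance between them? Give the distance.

Pairwise Hamming distances:
  Ictero_montana vs Dendro_gracilis: 9
  Ictero_montana vs Ao_minor: 3
  Ictero_montana vs Junco_vulgaris: 4
  Ictero_montana vs Bracho_pallida: 7
  Dendro_gracilis vs Ao_minor: 12
  Dendro_gracilis vs Junco_vulgaris: 11
  Dendro_gracilis vs Bracho_pallida: 15
  Ao_minor vs Junco_vulgaris: 7
  Ao_minor vs Bracho_pallida: 9
  Junco_vulgaris vs Bracho_pallida: 10
The largest is 15, between Dendro_gracilis and Bracho_pallida.

15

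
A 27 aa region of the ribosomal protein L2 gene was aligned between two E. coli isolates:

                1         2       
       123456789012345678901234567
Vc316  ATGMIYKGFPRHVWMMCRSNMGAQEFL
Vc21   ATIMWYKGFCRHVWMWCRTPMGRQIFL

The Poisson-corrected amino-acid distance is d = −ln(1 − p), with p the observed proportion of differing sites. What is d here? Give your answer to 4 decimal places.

0.3514

The sequences differ at positions 3 (G/I), 5 (I/W), 10 (P/C), 16 (M/W), 19 (S/T), 20 (N/P), 23 (A/R), 25 (E/I).
p = 8/27 = 0.296296.
d = −ln(1 − 0.296296) = −ln(0.703704) = 0.3514.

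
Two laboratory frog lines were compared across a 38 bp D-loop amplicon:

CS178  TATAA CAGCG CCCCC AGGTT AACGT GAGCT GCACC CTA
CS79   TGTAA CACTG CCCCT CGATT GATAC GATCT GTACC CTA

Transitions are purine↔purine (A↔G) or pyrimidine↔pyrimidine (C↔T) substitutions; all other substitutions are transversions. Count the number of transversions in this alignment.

3

Mismatches occur at site 2 (A/G, transition), site 8 (G/C, transversion), site 9 (C/T, transition), site 15 (C/T, transition), site 16 (A/C, transversion), site 18 (G/A, transition), site 21 (A/G, transition), site 23 (C/T, transition), site 24 (G/A, transition), site 25 (T/C, transition), site 28 (G/T, transversion), site 32 (C/T, transition).
Of the 12 differences, 9 transitions and 3 transversions, so the answer is 3.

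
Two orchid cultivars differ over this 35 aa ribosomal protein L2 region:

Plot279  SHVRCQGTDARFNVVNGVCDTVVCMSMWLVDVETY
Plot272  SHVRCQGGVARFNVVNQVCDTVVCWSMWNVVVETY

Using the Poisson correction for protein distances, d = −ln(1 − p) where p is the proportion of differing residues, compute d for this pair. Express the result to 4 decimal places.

0.1881

Mismatches occur at site 8 (T/G), site 9 (D/V), site 17 (G/Q), site 25 (M/W), site 29 (L/N), site 31 (D/V).
p = 6/35 = 0.171429.
d = −ln(1 − 0.171429) = −ln(0.828571) = 0.1881.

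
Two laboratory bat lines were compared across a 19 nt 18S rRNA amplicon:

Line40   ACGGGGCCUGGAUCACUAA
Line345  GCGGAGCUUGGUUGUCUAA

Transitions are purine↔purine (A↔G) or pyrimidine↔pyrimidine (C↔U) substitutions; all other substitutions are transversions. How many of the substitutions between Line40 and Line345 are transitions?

3

Mismatches occur at site 1 (A↔G, transition), site 5 (G↔A, transition), site 8 (C↔U, transition), site 12 (A↔U, transversion), site 14 (C↔G, transversion), site 15 (A↔U, transversion).
Of the 6 differences, 3 transitions and 3 transversions, so the answer is 3.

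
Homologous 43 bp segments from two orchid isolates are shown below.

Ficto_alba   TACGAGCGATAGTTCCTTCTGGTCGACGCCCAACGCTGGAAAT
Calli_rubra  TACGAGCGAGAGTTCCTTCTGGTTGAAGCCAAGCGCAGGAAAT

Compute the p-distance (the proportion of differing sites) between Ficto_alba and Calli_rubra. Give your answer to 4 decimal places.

Mismatches occur at site 10 (T/G), site 24 (C/T), site 27 (C/A), site 31 (C/A), site 33 (A/G), site 37 (T/A).
There are 6 differences over 43 sites, so p = 6/43 = 0.1395.

0.1395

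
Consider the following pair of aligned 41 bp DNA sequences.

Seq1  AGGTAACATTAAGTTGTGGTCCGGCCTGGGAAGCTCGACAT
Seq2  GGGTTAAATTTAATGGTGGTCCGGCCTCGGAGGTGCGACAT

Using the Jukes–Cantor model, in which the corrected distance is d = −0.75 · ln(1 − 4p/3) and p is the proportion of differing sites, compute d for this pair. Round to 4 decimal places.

The sequences differ at positions 1 (A/G), 5 (A/T), 7 (C/A), 11 (A/T), 13 (G/A), 15 (T/G), 28 (G/C), 32 (A/G), 34 (C/T), 35 (T/G).
p = 10/41 = 0.243902.
d = −0.75 · ln(1 − (4/3)·0.243902) = −0.75 · ln(0.674797) = −0.75 · (-0.393343) = 0.2950.

0.2950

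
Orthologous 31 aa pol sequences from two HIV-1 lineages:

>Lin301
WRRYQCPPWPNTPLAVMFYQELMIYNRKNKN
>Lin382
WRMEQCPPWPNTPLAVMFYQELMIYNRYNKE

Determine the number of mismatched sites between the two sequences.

4

The sequences differ at positions 3 (R/M), 4 (Y/E), 28 (K/Y), 31 (N/E).
That gives 4 mismatches out of 31 aligned sites, so the Hamming distance is 4.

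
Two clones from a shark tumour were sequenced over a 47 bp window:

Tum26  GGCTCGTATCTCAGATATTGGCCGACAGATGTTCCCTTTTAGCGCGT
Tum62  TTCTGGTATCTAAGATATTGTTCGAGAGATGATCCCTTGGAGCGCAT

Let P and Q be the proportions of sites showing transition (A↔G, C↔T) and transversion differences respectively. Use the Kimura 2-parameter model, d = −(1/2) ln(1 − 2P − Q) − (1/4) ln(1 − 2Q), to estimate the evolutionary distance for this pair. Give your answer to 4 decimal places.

Mismatches occur at site 1 (G/T, transversion), site 2 (G/T, transversion), site 5 (C/G, transversion), site 12 (C/A, transversion), site 21 (G/T, transversion), site 22 (C/T, transition), site 26 (C/G, transversion), site 32 (T/A, transversion), site 39 (T/G, transversion), site 40 (T/G, transversion), site 46 (G/A, transition).
Of the 11 differences, 2 transitions and 9 transversions over 47 sites: P = 2/47 = 0.042553, Q = 9/47 = 0.191489.
d = −0.5·ln(0.723405) − 0.25·ln(0.617022) = −0.5·(-0.323786) − 0.25·(-0.482851) = 0.2826.

0.2826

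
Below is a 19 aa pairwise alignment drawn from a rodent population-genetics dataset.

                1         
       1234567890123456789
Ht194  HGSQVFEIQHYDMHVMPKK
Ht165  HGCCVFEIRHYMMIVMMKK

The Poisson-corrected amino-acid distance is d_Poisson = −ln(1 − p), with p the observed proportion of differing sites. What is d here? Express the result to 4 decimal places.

The sequences differ at positions 3 (S/C), 4 (Q/C), 9 (Q/R), 12 (D/M), 14 (H/I), 17 (P/M).
p = 6/19 = 0.315789.
d = −ln(1 − 0.315789) = −ln(0.684211) = 0.3795.

0.3795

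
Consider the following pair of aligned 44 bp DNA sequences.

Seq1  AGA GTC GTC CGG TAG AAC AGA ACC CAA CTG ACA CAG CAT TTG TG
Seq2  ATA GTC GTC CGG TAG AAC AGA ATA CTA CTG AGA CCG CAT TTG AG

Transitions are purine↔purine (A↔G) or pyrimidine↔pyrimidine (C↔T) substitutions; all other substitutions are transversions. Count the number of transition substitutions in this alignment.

1

Differing sites — 2:G/T (Tv); 23:C/T (Ti); 24:C/A (Tv); 26:A/T (Tv); 32:C/G (Tv); 35:A/C (Tv); 43:T/A (Tv).
Of the 7 differences, 1 transition and 6 transversions, so the answer is 1.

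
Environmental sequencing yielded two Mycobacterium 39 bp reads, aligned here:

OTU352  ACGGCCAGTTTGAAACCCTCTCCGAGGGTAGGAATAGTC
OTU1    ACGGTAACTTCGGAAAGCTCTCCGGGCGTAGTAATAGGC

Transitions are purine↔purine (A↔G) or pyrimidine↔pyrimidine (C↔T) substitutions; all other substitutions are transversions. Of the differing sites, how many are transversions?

7

Mismatches occur at site 5 (C/T, transition), site 6 (C/A, transversion), site 8 (G/C, transversion), site 11 (T/C, transition), site 13 (A/G, transition), site 16 (C/A, transversion), site 17 (C/G, transversion), site 25 (A/G, transition), site 27 (G/C, transversion), site 32 (G/T, transversion), site 38 (T/G, transversion).
Of the 11 differences, 4 transitions and 7 transversions, so the answer is 7.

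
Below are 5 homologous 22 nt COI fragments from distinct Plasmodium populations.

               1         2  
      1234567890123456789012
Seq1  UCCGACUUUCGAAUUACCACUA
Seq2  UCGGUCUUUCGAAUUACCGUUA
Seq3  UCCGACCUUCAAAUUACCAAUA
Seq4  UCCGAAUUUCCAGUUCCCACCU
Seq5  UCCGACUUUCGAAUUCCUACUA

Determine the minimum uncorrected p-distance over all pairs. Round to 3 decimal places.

0.091

Pairwise Hamming distances:
  Seq1 vs Seq2: 4
  Seq1 vs Seq3: 3
  Seq1 vs Seq4: 6
  Seq1 vs Seq5: 2
  Seq2 vs Seq3: 6
  Seq2 vs Seq4: 10
  Seq2 vs Seq5: 6
  Seq3 vs Seq4: 8
  Seq3 vs Seq5: 5
  Seq4 vs Seq5: 6
The smallest is 2 mismatches, between Seq1 and Seq5; p = 2/22 = 0.091.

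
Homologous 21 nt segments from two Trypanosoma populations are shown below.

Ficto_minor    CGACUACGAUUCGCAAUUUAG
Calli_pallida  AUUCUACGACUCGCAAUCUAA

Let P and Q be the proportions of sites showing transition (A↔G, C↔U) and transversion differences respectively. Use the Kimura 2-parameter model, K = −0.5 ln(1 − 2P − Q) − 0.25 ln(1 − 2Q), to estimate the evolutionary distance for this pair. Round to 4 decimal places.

The sequences differ at positions 1 (C/A, transversion), 2 (G/U, transversion), 3 (A/U, transversion), 10 (U/C, transition), 18 (U/C, transition), 21 (G/A, transition).
Of the 6 differences, 3 transitions and 3 transversions over 21 sites: P = 3/21 = 0.142857, Q = 3/21 = 0.142857.
d = −0.5·ln(0.571429) − 0.25·ln(0.714286) = −0.5·(-0.559615) − 0.25·(-0.336472) = 0.3639.

0.3639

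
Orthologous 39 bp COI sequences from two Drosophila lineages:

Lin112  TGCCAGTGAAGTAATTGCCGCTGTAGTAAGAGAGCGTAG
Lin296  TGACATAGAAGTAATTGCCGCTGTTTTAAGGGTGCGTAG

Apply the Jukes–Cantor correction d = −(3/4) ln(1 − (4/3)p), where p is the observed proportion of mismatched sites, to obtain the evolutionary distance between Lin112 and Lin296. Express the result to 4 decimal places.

0.2052

The sequences differ at positions 3 (C/A), 6 (G/T), 7 (T/A), 25 (A/T), 26 (G/T), 31 (A/G), 33 (A/T).
p = 7/39 = 0.179487.
d = −0.75 · ln(1 − (4/3)·0.179487) = −0.75 · ln(0.760684) = −0.75 · (-0.273537) = 0.2052.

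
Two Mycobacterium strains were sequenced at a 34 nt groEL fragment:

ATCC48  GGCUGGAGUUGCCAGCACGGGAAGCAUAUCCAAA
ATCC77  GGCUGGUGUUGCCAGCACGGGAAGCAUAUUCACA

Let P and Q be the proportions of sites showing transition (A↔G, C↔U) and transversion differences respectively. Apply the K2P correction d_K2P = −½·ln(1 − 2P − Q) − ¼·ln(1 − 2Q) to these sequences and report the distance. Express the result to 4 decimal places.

0.0939

The sequences differ at positions 7 (A/U, transversion), 30 (C/U, transition), 33 (A/C, transversion).
Of the 3 differences, 1 transition and 2 transversions over 34 sites: P = 1/34 = 0.029412, Q = 2/34 = 0.058824.
d = −0.5·ln(0.882352) − 0.25·ln(0.882352) = −0.5·(-0.125164) − 0.25·(-0.125164) = 0.0939.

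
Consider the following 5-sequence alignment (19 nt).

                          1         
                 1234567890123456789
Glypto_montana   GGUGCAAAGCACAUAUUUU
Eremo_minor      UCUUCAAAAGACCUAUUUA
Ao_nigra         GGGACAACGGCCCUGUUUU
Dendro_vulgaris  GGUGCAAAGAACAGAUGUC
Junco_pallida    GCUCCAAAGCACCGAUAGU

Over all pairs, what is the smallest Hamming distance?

4

Pairwise Hamming distances:
  Glypto_montana vs Eremo_minor: 7
  Glypto_montana vs Ao_nigra: 7
  Glypto_montana vs Dendro_vulgaris: 4
  Glypto_montana vs Junco_pallida: 6
  Eremo_minor vs Ao_nigra: 9
  Eremo_minor vs Dendro_vulgaris: 9
  Eremo_minor vs Junco_pallida: 8
  Ao_nigra vs Dendro_vulgaris: 10
  Ao_nigra vs Junco_pallida: 10
  Dendro_vulgaris vs Junco_pallida: 7
The smallest is 4, between Glypto_montana and Dendro_vulgaris.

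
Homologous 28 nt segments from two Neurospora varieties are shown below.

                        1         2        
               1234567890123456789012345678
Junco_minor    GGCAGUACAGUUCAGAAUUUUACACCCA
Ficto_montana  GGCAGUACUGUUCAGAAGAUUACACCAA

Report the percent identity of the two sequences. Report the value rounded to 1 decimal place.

85.7%

Differing sites — 9:A/U; 18:U/G; 19:U/A; 27:C/A.
24 of the 28 sites match, so the percent identity is 24/28 × 100 = 85.7%.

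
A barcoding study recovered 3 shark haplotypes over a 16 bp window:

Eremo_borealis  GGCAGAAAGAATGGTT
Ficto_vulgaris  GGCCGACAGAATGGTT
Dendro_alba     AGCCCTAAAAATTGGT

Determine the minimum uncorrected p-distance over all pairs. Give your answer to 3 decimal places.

Pairwise Hamming distances:
  Eremo_borealis vs Ficto_vulgaris: 2
  Eremo_borealis vs Dendro_alba: 7
  Ficto_vulgaris vs Dendro_alba: 7
The smallest is 2 mismatches, between Eremo_borealis and Ficto_vulgaris; p = 2/16 = 0.125.

0.125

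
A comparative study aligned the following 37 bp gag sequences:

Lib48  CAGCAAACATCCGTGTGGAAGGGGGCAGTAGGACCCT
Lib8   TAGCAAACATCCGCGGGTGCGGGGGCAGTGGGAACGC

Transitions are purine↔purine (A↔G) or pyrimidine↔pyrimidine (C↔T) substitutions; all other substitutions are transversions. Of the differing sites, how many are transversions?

5

The sequences differ at positions 1 (C/T, transition), 14 (T/C, transition), 16 (T/G, transversion), 18 (G/T, transversion), 19 (A/G, transition), 20 (A/C, transversion), 30 (A/G, transition), 34 (C/A, transversion), 36 (C/G, transversion), 37 (T/C, transition).
Of the 10 differences, 5 transitions and 5 transversions, so the answer is 5.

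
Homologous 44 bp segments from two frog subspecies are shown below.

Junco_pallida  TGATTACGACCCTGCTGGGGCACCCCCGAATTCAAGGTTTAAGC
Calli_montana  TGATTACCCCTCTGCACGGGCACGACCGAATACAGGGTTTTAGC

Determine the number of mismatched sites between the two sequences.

10

Differing sites — 8:G/C; 9:A/C; 11:C/T; 16:T/A; 17:G/C; 24:C/G; 25:C/A; 32:T/A; 35:A/G; 41:A/T.
That gives 10 mismatches out of 44 aligned sites, so the Hamming distance is 10.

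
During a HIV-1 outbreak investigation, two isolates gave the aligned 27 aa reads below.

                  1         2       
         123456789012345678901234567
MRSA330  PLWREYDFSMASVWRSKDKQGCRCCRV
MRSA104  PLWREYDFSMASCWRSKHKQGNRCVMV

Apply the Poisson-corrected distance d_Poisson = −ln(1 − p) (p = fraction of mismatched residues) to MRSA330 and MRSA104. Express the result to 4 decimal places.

0.2048

Differing sites — 13:V/C; 18:D/H; 22:C/N; 25:C/V; 26:R/M.
p = 5/27 = 0.185185.
d = −ln(1 − 0.185185) = −ln(0.814815) = 0.2048.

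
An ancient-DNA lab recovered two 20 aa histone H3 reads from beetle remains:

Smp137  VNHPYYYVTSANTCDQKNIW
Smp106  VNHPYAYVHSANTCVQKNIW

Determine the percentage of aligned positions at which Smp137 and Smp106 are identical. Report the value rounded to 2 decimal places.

85.00%

Differing sites — 6:Y/A; 9:T/H; 15:D/V.
17 of the 20 sites match, so the percent identity is 17/20 × 100 = 85.00%.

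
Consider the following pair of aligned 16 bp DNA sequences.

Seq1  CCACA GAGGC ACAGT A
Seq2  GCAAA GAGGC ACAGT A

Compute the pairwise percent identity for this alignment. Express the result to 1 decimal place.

The sequences differ at positions 1 (C/G), 4 (C/A).
14 of the 16 sites match, so the percent identity is 14/16 × 100 = 87.5%.

87.5%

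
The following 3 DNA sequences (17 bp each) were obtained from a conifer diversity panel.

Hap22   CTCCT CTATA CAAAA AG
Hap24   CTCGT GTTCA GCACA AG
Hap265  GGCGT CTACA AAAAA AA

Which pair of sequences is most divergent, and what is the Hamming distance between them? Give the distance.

Pairwise Hamming distances:
  Hap22 vs Hap24: 7
  Hap22 vs Hap265: 6
  Hap24 vs Hap265: 8
The largest is 8, between Hap24 and Hap265.

8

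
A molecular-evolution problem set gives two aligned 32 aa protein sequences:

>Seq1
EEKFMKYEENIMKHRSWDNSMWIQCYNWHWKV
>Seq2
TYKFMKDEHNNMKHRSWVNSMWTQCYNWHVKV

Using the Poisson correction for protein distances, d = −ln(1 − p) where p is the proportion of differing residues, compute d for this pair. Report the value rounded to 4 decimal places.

0.2877

The sequences differ at positions 1 (E/T), 2 (E/Y), 7 (Y/D), 9 (E/H), 11 (I/N), 18 (D/V), 23 (I/T), 30 (W/V).
p = 8/32 = 0.250000.
d = −ln(1 − 0.250000) = −ln(0.750000) = 0.2877.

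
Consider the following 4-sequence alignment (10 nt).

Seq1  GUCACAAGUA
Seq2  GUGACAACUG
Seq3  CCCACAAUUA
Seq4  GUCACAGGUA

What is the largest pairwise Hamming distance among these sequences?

5

Pairwise Hamming distances:
  Seq1 vs Seq2: 3
  Seq1 vs Seq3: 3
  Seq1 vs Seq4: 1
  Seq2 vs Seq3: 5
  Seq2 vs Seq4: 4
  Seq3 vs Seq4: 4
The largest is 5, between Seq2 and Seq3.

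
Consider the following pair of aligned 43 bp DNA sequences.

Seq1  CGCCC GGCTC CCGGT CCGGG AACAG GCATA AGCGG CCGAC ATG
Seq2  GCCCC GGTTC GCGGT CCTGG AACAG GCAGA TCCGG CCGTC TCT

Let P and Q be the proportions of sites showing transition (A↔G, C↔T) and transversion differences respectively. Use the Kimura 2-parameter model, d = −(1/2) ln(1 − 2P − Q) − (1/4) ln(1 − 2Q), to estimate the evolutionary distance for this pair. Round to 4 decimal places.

0.3534

The sequences differ at positions 1 (C/G, transversion), 2 (G/C, transversion), 8 (C/T, transition), 11 (C/G, transversion), 18 (G/T, transversion), 29 (T/G, transversion), 31 (A/T, transversion), 32 (G/C, transversion), 39 (A/T, transversion), 41 (A/T, transversion), 42 (T/C, transition), 43 (G/T, transversion).
Of the 12 differences, 2 transitions and 10 transversions over 43 sites: P = 2/43 = 0.046512, Q = 10/43 = 0.232558.
d = −0.5·ln(0.674418) − 0.25·ln(0.534884) = −0.5·(-0.393905) − 0.25·(-0.625705) = 0.3534.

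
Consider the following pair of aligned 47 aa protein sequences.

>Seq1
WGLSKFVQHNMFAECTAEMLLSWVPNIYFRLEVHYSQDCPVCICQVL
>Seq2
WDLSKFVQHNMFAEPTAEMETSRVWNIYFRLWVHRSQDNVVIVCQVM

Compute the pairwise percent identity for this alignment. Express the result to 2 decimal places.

The sequences differ at positions 2 (G/D), 15 (C/P), 20 (L/E), 21 (L/T), 23 (W/R), 25 (P/W), 32 (E/W), 35 (Y/R), 39 (C/N), 40 (P/V), 42 (C/I), 43 (I/V), 47 (L/M).
34 of the 47 sites match, so the percent identity is 34/47 × 100 = 72.34%.

72.34%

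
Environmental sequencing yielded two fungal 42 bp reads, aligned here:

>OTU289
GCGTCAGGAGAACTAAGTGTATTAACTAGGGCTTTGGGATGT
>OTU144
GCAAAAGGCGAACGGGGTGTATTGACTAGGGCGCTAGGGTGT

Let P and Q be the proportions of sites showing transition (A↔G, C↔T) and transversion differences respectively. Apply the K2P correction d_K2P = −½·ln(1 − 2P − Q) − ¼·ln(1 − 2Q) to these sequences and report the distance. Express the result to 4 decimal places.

0.3691

Differing sites — 3:G/A (Ti); 4:T/A (Tv); 5:C/A (Tv); 9:A/C (Tv); 14:T/G (Tv); 15:A/G (Ti); 16:A/G (Ti); 24:A/G (Ti); 33:T/G (Tv); 34:T/C (Ti); 36:G/A (Ti); 39:A/G (Ti).
Of the 12 differences, 7 transitions and 5 transversions over 42 sites: P = 7/42 = 0.166667, Q = 5/42 = 0.119048.
d = −0.5·ln(0.547618) − 0.25·ln(0.761904) = −0.5·(-0.602177) − 0.25·(-0.271935) = 0.3691.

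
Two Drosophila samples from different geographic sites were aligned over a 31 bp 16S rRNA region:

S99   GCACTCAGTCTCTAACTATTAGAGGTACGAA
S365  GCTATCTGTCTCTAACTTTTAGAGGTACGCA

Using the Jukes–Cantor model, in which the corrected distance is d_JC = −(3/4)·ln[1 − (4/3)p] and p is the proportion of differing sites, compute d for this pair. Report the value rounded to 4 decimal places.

0.1816

Differing sites — 3:A/T; 4:C/A; 7:A/T; 18:A/T; 30:A/C.
p = 5/31 = 0.161290.
d = −0.75 · ln(1 − (4/3)·0.161290) = −0.75 · ln(0.784947) = −0.75 · (-0.242139) = 0.1816.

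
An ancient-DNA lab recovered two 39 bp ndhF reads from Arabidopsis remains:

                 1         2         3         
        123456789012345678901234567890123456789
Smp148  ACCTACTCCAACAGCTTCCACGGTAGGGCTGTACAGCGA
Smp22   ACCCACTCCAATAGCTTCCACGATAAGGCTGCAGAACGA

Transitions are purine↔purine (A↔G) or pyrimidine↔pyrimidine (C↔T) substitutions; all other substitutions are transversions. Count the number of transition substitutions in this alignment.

Differing sites — 4:T/C (Ti); 12:C/T (Ti); 23:G/A (Ti); 26:G/A (Ti); 32:T/C (Ti); 34:C/G (Tv); 36:G/A (Ti).
Of the 7 differences, 6 transitions and 1 transversion, so the answer is 6.

6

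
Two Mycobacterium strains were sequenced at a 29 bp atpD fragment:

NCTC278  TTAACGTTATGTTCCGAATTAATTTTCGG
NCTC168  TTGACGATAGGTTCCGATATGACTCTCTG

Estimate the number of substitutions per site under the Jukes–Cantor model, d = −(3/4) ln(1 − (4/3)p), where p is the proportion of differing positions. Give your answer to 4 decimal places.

Mismatches occur at site 3 (A→G), site 7 (T→A), site 10 (T→G), site 18 (A→T), site 19 (T→A), site 21 (A→G), site 23 (T→C), site 25 (T→C), site 28 (G→T).
p = 9/29 = 0.310345.
d = −0.75 · ln(1 − (4/3)·0.310345) = −0.75 · ln(0.586207) = −0.75 · (-0.534082) = 0.4006.

0.4006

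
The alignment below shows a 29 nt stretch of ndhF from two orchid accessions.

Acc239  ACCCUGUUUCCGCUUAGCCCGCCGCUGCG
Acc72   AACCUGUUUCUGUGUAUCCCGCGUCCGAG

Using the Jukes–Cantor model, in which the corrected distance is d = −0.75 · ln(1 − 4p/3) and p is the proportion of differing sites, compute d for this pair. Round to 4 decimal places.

0.4006

Differing sites — 2:C/A; 11:C/U; 13:C/U; 14:U/G; 17:G/U; 23:C/G; 24:G/U; 26:U/C; 28:C/A.
p = 9/29 = 0.310345.
d = −0.75 · ln(1 − (4/3)·0.310345) = −0.75 · ln(0.586207) = −0.75 · (-0.534082) = 0.4006.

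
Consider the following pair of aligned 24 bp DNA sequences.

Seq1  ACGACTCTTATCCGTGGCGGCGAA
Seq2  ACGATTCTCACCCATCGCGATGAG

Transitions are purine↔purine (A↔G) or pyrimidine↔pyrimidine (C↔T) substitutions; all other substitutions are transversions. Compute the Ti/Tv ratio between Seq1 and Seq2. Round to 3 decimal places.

Mismatches occur at site 5 (C→T, transition), site 9 (T→C, transition), site 11 (T→C, transition), site 14 (G→A, transition), site 16 (G→C, transversion), site 20 (G→A, transition), site 21 (C→T, transition), site 24 (A→G, transition).
Of the 8 differences, 7 transitions and 1 transversion, so Ti/Tv = 7/1 = 7.000.

7.000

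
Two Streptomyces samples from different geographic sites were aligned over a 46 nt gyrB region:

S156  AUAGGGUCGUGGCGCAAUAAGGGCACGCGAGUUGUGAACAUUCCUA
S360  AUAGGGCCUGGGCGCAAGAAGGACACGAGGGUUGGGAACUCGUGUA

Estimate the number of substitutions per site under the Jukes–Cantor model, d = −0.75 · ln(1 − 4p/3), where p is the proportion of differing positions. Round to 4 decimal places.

0.3547

Differing sites — 7:U/C; 9:G/U; 10:U/G; 18:U/G; 23:G/A; 28:C/A; 30:A/G; 35:U/G; 40:A/U; 41:U/C; 42:U/G; 43:C/U; 44:C/G.
p = 13/46 = 0.282609.
d = −0.75 · ln(1 − (4/3)·0.282609) = −0.75 · ln(0.623188) = −0.75 · (-0.472907) = 0.3547.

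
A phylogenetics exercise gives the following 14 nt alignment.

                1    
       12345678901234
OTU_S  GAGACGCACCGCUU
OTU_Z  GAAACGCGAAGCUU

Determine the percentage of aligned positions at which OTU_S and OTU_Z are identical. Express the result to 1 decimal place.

71.4%

Mismatches occur at site 3 (G→A), site 8 (A→G), site 9 (C→A), site 10 (C→A).
10 of the 14 sites match, so the percent identity is 10/14 × 100 = 71.4%.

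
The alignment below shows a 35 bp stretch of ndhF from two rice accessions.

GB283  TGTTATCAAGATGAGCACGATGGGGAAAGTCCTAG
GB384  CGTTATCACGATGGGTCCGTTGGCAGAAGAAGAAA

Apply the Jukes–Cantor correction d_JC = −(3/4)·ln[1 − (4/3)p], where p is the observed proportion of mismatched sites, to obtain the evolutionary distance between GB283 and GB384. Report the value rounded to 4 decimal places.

0.5716

Mismatches occur at site 1 (T↔C), site 9 (A↔C), site 14 (A↔G), site 16 (C↔T), site 17 (A↔C), site 20 (A↔T), site 24 (G↔C), site 25 (G↔A), site 26 (A↔G), site 30 (T↔A), site 31 (C↔A), site 32 (C↔G), site 33 (T↔A), site 35 (G↔A).
p = 14/35 = 0.400000.
d = −0.75 · ln(1 − (4/3)·0.400000) = −0.75 · ln(0.466667) = −0.75 · (-0.762139) = 0.5716.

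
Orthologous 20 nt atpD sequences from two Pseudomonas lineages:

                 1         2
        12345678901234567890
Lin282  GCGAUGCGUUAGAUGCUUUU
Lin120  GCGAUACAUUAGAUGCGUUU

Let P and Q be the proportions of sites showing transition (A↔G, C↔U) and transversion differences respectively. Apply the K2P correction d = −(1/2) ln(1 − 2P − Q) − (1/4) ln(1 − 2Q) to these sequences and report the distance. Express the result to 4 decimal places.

The sequences differ at positions 6 (G/A, transition), 8 (G/A, transition), 17 (U/G, transversion).
Of the 3 differences, 2 transitions and 1 transversion over 20 sites: P = 2/20 = 0.100000, Q = 1/20 = 0.050000.
d = −0.5·ln(0.750000) − 0.25·ln(0.900000) = −0.5·(-0.287682) − 0.25·(-0.105361) = 0.1702.

0.1702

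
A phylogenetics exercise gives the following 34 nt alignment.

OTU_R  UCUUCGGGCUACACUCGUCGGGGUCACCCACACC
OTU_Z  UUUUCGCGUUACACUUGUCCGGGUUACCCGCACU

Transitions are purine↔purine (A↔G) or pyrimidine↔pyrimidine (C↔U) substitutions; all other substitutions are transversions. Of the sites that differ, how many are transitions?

Mismatches occur at site 2 (C↔U, transition), site 7 (G↔C, transversion), site 9 (C↔U, transition), site 16 (C↔U, transition), site 20 (G↔C, transversion), site 25 (C↔U, transition), site 30 (A↔G, transition), site 34 (C↔U, transition).
Of the 8 differences, 6 transitions and 2 transversions, so the answer is 6.

6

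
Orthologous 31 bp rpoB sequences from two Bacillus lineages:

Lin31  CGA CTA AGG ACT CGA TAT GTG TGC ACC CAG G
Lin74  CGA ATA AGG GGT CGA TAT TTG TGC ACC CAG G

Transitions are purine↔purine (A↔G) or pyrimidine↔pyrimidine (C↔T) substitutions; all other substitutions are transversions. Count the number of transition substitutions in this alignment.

1

The sequences differ at positions 4 (C/A, transversion), 10 (A/G, transition), 11 (C/G, transversion), 19 (G/T, transversion).
Of the 4 differences, 1 transition and 3 transversions, so the answer is 1.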